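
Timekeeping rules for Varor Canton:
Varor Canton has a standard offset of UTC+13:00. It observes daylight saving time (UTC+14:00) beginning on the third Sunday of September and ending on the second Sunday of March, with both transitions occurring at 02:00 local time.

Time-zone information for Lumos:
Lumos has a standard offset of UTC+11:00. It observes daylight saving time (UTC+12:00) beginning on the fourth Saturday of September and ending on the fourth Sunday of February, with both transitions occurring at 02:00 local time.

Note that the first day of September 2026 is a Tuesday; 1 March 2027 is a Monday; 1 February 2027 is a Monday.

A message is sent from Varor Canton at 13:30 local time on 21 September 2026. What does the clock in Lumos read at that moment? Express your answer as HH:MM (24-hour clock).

1 September 2026 is a Tuesday, so the first Sunday is September 6 and the third is September 20.
1 March 2027 is a Monday, so the first Sunday is March 7 and the second is March 14.
21 September 2026 lies within the daylight-saving period (20 September 2026 – 14 March 2027), so Varor Canton is on daylight time, UTC+14:00.
13:30 Varor Canton − 14h = 23:30 UTC (rolling into the previous day, 20 September 2026).
1 September 2026 is a Tuesday, so the first Saturday is September 5 and the fourth is September 26.
1 February 2027 is a Monday, so the first Sunday is February 7 and the fourth is February 28.
At the standard offset (UTC+11:00), 23:30 UTC + 11h = 10:30 Lumos standard time (rolling into the next day, 21 September 2026).
Daylight saving runs 26 September 2026 – 28 February 2027; the standard-time date in Lumos, 21 September 2026, is outside that window, so Lumos is on standard time at UTC+11:00.
23:30 UTC + 11h = 10:30 Lumos (rolling into the next day, 21 September 2026).

10:30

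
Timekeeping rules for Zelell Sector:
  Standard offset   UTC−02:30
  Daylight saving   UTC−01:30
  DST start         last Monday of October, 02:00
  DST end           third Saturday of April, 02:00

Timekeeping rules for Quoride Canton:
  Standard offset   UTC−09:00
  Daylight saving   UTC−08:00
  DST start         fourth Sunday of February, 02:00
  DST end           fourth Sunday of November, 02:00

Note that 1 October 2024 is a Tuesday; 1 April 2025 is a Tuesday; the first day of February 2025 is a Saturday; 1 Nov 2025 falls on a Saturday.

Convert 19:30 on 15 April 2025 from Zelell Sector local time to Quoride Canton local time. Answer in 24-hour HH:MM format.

1 October 2024 is a Tuesday, so Mondays fall on 7, 14, 21, 28; the last is October 28.
1 April 2025 is a Tuesday, so the first Saturday is April 5 and the third is April 19.
15 April 2025 falls between 28 October 2024 and 19 April 2025, so daylight saving is in effect and Zelell Sector is at UTC−01:30.
19:30 Zelell Sector + 1h30m = 21:00 UTC.
1 February 2025 is a Saturday, so the first Sunday is February 2 and the fourth is February 23.
1 November 2025 is a Saturday, so the first Sunday is November 2 and the fourth is November 23.
At the standard offset (UTC−09:00), 21:00 UTC − 9h = 12:00 Quoride Canton standard time.
The standard-time date in Quoride Canton, 15 April 2025, lies within the daylight-saving period (23 February – 23 November), so Quoride Canton is on daylight time, UTC−08:00.
21:00 UTC − 8h = 13:00 Quoride Canton.

13:00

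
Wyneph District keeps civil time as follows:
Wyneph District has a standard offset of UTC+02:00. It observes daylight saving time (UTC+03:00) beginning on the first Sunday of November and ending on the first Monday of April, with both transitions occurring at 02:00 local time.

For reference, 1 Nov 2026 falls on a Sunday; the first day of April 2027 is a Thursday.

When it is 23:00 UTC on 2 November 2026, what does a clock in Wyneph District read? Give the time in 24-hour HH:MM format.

1 November 2026 is a Sunday, so the first Sunday is November 1.
1 April 2027 is a Thursday, so the first Monday is April 5.
At the standard offset (UTC+02:00), 23:00 UTC + 2h = 01:00 Wyneph District standard time (rolling into the next day, 3 November 2026).
The standard-time date in Wyneph District, 3 November 2026, falls between 1 November 2026 and 5 April 2027, so daylight saving is in effect and Wyneph District is at UTC+03:00.
23:00 UTC + 3h = 02:00 local (rolling into the next day, 3 November 2026).

02:00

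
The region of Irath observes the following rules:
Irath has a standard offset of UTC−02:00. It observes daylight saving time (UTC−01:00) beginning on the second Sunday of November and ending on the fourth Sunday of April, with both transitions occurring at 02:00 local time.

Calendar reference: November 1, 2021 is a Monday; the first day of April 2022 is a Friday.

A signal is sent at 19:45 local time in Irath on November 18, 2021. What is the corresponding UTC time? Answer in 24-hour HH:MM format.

20:45

1 November 2021 is a Monday, so the first Sunday is November 7 and the second is November 14.
1 April 2022 is a Friday, so the first Sunday is April 3 and the fourth is April 24.
November 18, 2021 falls between 14 November 2021 and 24 April 2022, so daylight saving is in effect and Irath is at UTC−01:00.
19:45 local + 1h = 20:45 UTC.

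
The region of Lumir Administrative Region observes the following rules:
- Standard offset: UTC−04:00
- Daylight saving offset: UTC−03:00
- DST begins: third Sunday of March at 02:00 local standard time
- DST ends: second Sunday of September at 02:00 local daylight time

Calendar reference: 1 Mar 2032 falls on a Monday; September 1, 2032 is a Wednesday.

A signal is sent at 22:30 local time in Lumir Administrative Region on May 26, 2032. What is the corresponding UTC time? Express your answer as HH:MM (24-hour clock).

1 March 2032 is a Monday, so the first Sunday is March 7 and the third is March 21.
1 September 2032 is a Wednesday, so the first Sunday is September 5 and the second is September 12.
May 26, 2032 falls between 21 March and 12 September, so daylight saving is in effect and Lumir Administrative Region is at UTC−03:00.
22:30 local + 3h = 01:30 UTC (rolling into the next day, 27 May 2032).

01:30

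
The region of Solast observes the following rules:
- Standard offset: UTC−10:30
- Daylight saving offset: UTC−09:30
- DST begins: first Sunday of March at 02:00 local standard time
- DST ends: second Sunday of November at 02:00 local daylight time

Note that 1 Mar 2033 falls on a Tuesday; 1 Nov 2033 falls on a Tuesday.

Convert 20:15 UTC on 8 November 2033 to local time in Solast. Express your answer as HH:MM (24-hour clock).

1 March 2033 is a Tuesday, so the first Sunday is March 6.
1 November 2033 is a Tuesday, so the first Sunday is November 6 and the second is November 13.
At the standard offset (UTC−10:30), 20:15 UTC − 10h30m = 09:45 Solast standard time.
The standard-time date in Solast, 8 November 2033, lies within the daylight-saving period (6 March – 13 November), so Solast is on daylight time, UTC−09:30.
20:15 UTC − 9h30m = 10:45 local.

10:45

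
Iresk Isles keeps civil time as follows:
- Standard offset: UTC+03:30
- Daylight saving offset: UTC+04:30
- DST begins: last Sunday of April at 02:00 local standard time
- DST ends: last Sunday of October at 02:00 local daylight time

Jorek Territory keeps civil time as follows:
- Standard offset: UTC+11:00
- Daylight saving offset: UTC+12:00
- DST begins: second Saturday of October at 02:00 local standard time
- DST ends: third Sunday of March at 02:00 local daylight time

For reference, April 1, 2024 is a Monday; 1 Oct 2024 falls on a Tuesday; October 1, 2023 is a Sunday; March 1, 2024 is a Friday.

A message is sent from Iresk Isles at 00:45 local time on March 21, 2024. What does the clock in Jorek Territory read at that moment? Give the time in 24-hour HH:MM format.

1 April 2024 is a Monday, so Sundays fall on 7, 14, 21, 28; the last is April 28.
1 October 2024 is a Tuesday, so Sundays fall on 6, 13, 20, 27; the last is October 27.
Daylight saving runs 28 April – 27 October; March 21, 2024 is outside that window, so Iresk Isles is on standard time at UTC+03:30.
00:45 Iresk Isles − 3h30m = 21:15 UTC (rolling into the previous day, 20 March 2024).
1 October 2023 is a Sunday, so the first Saturday is October 7 and the second is October 14.
1 March 2024 is a Friday, so the first Sunday is March 3 and the third is March 17.
At the standard offset (UTC+11:00), 21:15 UTC + 11h = 08:15 Jorek Territory standard time (rolling into the next day, 21 March 2024).
Daylight saving runs 14 October 2023 – 17 March 2024; the standard-time date in Jorek Territory, March 21, 2024, is outside that window, so Jorek Territory is on standard time at UTC+11:00.
21:15 UTC + 11h = 08:15 Jorek Territory (rolling into the next day, 21 March 2024).

08:15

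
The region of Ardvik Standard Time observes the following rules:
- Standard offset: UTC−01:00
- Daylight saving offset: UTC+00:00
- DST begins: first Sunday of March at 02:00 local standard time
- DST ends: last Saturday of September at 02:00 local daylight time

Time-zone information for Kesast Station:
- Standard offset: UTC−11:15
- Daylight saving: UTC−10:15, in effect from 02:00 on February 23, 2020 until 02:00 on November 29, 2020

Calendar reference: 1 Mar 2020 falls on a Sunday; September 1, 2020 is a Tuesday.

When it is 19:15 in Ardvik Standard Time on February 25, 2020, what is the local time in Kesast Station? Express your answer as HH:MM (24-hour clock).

1 March 2020 is a Sunday, so the first Sunday is March 1.
1 September 2020 is a Tuesday, so Saturdays fall on 5, 12, 19, 26; the last is September 26.
February 25, 2020 does not fall between 1 March and 26 September, so daylight saving is not in effect and Ardvik Standard Time is at UTC−01:00.
19:15 Ardvik Standard Time + 1h = 20:15 UTC.
At the standard offset (UTC−11:15), 20:15 UTC − 11h15m = 09:00 Kesast Station standard time.
The standard-time date in Kesast Station, February 25, 2020, falls between 23 February and 29 November, so daylight saving is in effect and Kesast Station is at UTC−10:15.
20:15 UTC − 10h15m = 10:00 Kesast Station.

10:00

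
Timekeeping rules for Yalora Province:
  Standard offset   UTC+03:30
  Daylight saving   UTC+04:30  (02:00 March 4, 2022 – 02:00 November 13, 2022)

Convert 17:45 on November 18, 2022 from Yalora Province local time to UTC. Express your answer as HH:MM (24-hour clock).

Daylight saving runs 4 March – 13 November; November 18, 2022 is outside that window, so Yalora Province is on standard time at UTC+03:30.
17:45 local − 3h30m = 14:15 UTC.

14:15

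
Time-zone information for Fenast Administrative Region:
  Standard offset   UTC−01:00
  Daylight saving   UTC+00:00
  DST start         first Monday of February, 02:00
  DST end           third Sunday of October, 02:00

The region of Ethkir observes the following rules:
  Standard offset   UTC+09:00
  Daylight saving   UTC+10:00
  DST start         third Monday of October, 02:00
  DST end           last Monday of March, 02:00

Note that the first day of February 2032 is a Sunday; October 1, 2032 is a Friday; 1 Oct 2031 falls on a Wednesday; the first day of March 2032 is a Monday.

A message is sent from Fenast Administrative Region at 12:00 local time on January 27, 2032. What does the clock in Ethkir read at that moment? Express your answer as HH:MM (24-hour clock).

23:00

1 February 2032 is a Sunday, so the first Monday is February 2.
1 October 2032 is a Friday, so the first Sunday is October 3 and the third is October 17.
January 27, 2032 does not fall between 2 February and 17 October, so daylight saving is not in effect and Fenast Administrative Region is at UTC−01:00.
12:00 Fenast Administrative Region + 1h = 13:00 UTC.
1 October 2031 is a Wednesday, so the first Monday is October 6 and the third is October 20.
1 March 2032 is a Monday, so Mondays fall on 1, 8, 15, 22, 29; the last is March 29.
At the standard offset (UTC+09:00), 13:00 UTC + 9h = 22:00 Ethkir standard time.
Daylight saving runs 20 October 2031 – 29 March 2032; the standard-time date in Ethkir, January 27, 2032, is inside that window, so Ethkir is at UTC+10:00.
13:00 UTC + 10h = 23:00 Ethkir.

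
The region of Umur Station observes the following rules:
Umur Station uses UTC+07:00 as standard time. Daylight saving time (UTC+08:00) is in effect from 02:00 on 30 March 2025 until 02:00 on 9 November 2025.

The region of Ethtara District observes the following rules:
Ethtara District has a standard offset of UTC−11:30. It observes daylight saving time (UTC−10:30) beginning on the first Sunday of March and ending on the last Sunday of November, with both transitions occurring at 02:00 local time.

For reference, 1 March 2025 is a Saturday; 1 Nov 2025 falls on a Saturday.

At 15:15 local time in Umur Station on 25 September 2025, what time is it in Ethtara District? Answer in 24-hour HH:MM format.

Daylight saving runs 30 March – 9 November; 25 September 2025 is inside that window, so Umur Station is at UTC+08:00.
15:15 Umur Station − 8h = 07:15 UTC.
1 March 2025 is a Saturday, so the first Sunday is March 2.
1 November 2025 is a Saturday, so Sundays fall on 2, 9, 16, 23, 30; the last is November 30.
At the standard offset (UTC−11:30), 07:15 UTC − 11h30m = 19:45 Ethtara District standard time (rolling into the previous day, 24 September 2025).
The standard-time date in Ethtara District, 24 September 2025, falls between 2 March and 30 November, so daylight saving is in effect and Ethtara District is at UTC−10:30.
07:15 UTC − 10h30m = 20:45 Ethtara District (rolling into the previous day, 24 September 2025).

20:45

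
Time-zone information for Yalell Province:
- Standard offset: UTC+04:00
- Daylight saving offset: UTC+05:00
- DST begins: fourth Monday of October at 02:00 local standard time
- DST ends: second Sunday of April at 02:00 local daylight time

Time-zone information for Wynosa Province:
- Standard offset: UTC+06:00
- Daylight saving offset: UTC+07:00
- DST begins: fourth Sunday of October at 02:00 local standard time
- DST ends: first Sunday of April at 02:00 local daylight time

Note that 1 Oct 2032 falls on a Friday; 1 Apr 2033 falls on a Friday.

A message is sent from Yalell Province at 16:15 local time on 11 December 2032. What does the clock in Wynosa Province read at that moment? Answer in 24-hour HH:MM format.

18:15

1 October 2032 is a Friday, so the first Monday is October 4 and the fourth is October 25.
1 April 2033 is a Friday, so the first Sunday is April 3 and the second is April 10.
11 December 2032 lies within the daylight-saving period (25 October 2032 – 10 April 2033), so Yalell Province is on daylight time, UTC+05:00.
16:15 Yalell Province − 5h = 11:15 UTC.
1 October 2032 is a Friday, so the first Sunday is October 3 and the fourth is October 24.
1 April 2033 is a Friday, so the first Sunday is April 3.
At the standard offset (UTC+06:00), 11:15 UTC + 6h = 17:15 Wynosa Province standard time.
The standard-time date in Wynosa Province, 11 December 2032, lies within the daylight-saving period (24 October 2032 – 3 April 2033), so Wynosa Province is on daylight time, UTC+07:00.
11:15 UTC + 7h = 18:15 Wynosa Province.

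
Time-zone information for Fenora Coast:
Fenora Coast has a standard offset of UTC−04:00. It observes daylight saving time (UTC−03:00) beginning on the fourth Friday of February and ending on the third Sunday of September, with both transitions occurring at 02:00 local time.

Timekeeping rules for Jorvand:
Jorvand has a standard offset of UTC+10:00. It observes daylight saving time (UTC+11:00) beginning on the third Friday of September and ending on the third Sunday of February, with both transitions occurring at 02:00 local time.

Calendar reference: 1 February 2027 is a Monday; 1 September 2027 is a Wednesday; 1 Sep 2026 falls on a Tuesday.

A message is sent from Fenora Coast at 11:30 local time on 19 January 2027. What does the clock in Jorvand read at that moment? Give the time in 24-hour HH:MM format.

02:30

1 February 2027 is a Monday, so the first Friday is February 5 and the fourth is February 26.
1 September 2027 is a Wednesday, so the first Sunday is September 5 and the third is September 19.
Daylight saving runs 26 February – 19 September; 19 January 2027 is outside that window, so Fenora Coast is on standard time at UTC−04:00.
11:30 Fenora Coast + 4h = 15:30 UTC.
1 September 2026 is a Tuesday, so the first Friday is September 4 and the third is September 18.
1 February 2027 is a Monday, so the first Sunday is February 7 and the third is February 21.
At the standard offset (UTC+10:00), 15:30 UTC + 10h = 01:30 Jorvand standard time (rolling into the next day, 20 January 2027).
The standard-time date in Jorvand, 20 January 2027, lies within the daylight-saving period (18 September 2026 – 21 February 2027), so Jorvand is on daylight time, UTC+11:00.
15:30 UTC + 11h = 02:30 Jorvand (rolling into the next day, 20 January 2027).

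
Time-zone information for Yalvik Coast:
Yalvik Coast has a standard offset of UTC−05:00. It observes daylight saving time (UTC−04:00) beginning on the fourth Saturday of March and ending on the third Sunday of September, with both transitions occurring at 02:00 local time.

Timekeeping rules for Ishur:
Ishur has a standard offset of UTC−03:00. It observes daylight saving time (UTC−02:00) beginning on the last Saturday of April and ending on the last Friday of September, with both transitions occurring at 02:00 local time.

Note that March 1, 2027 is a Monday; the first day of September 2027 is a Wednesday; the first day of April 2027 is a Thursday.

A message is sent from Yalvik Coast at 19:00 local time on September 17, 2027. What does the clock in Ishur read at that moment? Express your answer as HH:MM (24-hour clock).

1 March 2027 is a Monday, so the first Saturday is March 6 and the fourth is March 27.
1 September 2027 is a Wednesday, so the first Sunday is September 5 and the third is September 19.
September 17, 2027 falls between 27 March and 19 September, so daylight saving is in effect and Yalvik Coast is at UTC−04:00.
19:00 Yalvik Coast + 4h = 23:00 UTC.
1 April 2027 is a Thursday, so Saturdays fall on 3, 10, 17, 24; the last is April 24.
1 September 2027 is a Wednesday, so Fridays fall on 3, 10, 17, 24; the last is September 24.
At the standard offset (UTC−03:00), 23:00 UTC − 3h = 20:00 Ishur standard time.
Daylight saving runs 24 April – 24 September; the standard-time date in Ishur, September 17, 2027, is inside that window, so Ishur is at UTC−02:00.
23:00 UTC − 2h = 21:00 Ishur.

21:00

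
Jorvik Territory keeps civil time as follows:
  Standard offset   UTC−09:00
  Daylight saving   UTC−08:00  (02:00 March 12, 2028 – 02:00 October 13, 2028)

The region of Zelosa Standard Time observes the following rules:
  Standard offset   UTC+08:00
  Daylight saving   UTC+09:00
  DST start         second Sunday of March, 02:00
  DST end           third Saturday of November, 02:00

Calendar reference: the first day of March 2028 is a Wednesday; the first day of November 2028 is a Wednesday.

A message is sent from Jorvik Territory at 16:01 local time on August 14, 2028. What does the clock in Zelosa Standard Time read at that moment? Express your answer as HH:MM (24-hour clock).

Daylight saving runs 12 March – 13 October; August 14, 2028 is inside that window, so Jorvik Territory is at UTC−08:00.
16:01 Jorvik Territory + 8h = 00:01 UTC (rolling into the next day, 15 August 2028).
1 March 2028 is a Wednesday, so the first Sunday is March 5 and the second is March 12.
1 November 2028 is a Wednesday, so the first Saturday is November 4 and the third is November 18.
At the standard offset (UTC+08:00), 00:01 UTC + 8h = 08:01 Zelosa Standard Time standard time.
The standard-time date in Zelosa Standard Time, August 15, 2028, lies within the daylight-saving period (12 March – 18 November), so Zelosa Standard Time is on daylight time, UTC+09:00.
00:01 UTC + 9h = 09:01 Zelosa Standard Time.

09:01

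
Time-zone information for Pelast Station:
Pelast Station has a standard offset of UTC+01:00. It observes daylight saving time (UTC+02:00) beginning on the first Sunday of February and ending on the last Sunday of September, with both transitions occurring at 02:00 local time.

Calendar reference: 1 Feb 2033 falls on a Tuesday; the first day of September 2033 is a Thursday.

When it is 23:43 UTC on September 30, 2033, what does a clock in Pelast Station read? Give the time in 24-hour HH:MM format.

00:43

1 February 2033 is a Tuesday, so the first Sunday is February 6.
1 September 2033 is a Thursday, so Sundays fall on 4, 11, 18, 25; the last is September 25.
At the standard offset (UTC+01:00), 23:43 UTC + 1h = 00:43 Pelast Station standard time (rolling into the next day, 1 October 2033).
Daylight saving runs 6 February – 25 September; the standard-time date in Pelast Station, October 1, 2033, is outside that window, so Pelast Station is on standard time at UTC+01:00.
23:43 UTC + 1h = 00:43 local (rolling into the next day, 1 October 2033).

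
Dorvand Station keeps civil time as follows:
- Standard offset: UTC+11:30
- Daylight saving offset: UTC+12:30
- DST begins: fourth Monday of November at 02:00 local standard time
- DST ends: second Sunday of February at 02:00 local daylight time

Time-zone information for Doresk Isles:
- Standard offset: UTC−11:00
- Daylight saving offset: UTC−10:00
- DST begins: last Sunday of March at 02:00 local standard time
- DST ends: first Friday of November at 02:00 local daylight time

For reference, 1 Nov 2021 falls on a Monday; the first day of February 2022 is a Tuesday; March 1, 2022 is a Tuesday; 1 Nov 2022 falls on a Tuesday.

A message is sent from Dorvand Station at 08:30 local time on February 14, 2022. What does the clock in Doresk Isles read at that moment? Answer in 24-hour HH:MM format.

1 November 2021 is a Monday, so the first Monday is November 1 and the fourth is November 22.
1 February 2022 is a Tuesday, so the first Sunday is February 6 and the second is February 13.
Daylight saving runs 22 November 2021 – 13 February 2022; February 14, 2022 is outside that window, so Dorvand Station is on standard time at UTC+11:30.
08:30 Dorvand Station − 11h30m = 21:00 UTC (rolling into the previous day, 13 February 2022).
1 March 2022 is a Tuesday, so Sundays fall on 6, 13, 20, 27; the last is March 27.
1 November 2022 is a Tuesday, so the first Friday is November 4.
At the standard offset (UTC−11:00), 21:00 UTC − 11h = 10:00 Doresk Isles standard time.
The standard-time date in Doresk Isles, February 13, 2022, does not fall between 27 March and 4 November, so daylight saving is not in effect and Doresk Isles is at UTC−11:00.
21:00 UTC − 11h = 10:00 Doresk Isles.

10:00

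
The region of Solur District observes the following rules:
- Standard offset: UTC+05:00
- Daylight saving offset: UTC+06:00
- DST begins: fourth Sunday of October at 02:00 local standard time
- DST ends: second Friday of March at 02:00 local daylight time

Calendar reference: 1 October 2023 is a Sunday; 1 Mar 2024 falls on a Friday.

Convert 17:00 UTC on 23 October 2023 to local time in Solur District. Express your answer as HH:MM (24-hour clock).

23:00

1 October 2023 is a Sunday, so the first Sunday is October 1 and the fourth is October 22.
1 March 2024 is a Friday, so the first Friday is March 1 and the second is March 8.
At the standard offset (UTC+05:00), 17:00 UTC + 5h = 22:00 Solur District standard time.
The standard-time date in Solur District, 23 October 2023, lies within the daylight-saving period (22 October 2023 – 8 March 2024), so Solur District is on daylight time, UTC+06:00.
17:00 UTC + 6h = 23:00 local.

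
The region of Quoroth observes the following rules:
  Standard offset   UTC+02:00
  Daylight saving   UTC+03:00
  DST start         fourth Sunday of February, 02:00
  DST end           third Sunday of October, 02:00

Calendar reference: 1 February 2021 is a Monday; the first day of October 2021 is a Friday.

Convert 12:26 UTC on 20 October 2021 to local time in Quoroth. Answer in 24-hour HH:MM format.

1 February 2021 is a Monday, so the first Sunday is February 7 and the fourth is February 28.
1 October 2021 is a Friday, so the first Sunday is October 3 and the third is October 17.
At the standard offset (UTC+02:00), 12:26 UTC + 2h = 14:26 Quoroth standard time.
The standard-time date in Quoroth, 20 October 2021, does not fall between 28 February and 17 October, so daylight saving is not in effect and Quoroth is at UTC+02:00.
12:26 UTC + 2h = 14:26 local.

14:26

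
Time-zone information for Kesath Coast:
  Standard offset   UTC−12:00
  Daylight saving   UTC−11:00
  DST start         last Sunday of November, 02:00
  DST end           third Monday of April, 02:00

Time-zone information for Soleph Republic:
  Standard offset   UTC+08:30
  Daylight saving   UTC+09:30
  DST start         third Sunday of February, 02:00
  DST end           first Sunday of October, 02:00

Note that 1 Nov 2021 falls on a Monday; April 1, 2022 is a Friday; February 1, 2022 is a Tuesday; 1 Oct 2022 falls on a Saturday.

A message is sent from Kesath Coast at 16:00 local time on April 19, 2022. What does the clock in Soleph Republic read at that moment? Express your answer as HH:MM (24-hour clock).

1 November 2021 is a Monday, so Sundays fall on 7, 14, 21, 28; the last is November 28.
1 April 2022 is a Friday, so the first Monday is April 4 and the third is April 18.
Daylight saving runs 28 November 2021 – 18 April 2022; April 19, 2022 is outside that window, so Kesath Coast is on standard time at UTC−12:00.
16:00 Kesath Coast + 12h = 04:00 UTC (rolling into the next day, 20 April 2022).
1 February 2022 is a Tuesday, so the first Sunday is February 6 and the third is February 20.
1 October 2022 is a Saturday, so the first Sunday is October 2.
At the standard offset (UTC+08:30), 04:00 UTC + 8h30m = 12:30 Soleph Republic standard time.
Daylight saving runs 20 February – 2 October; the standard-time date in Soleph Republic, April 20, 2022, is inside that window, so Soleph Republic is at UTC+09:30.
04:00 UTC + 9h30m = 13:30 Soleph Republic.

13:30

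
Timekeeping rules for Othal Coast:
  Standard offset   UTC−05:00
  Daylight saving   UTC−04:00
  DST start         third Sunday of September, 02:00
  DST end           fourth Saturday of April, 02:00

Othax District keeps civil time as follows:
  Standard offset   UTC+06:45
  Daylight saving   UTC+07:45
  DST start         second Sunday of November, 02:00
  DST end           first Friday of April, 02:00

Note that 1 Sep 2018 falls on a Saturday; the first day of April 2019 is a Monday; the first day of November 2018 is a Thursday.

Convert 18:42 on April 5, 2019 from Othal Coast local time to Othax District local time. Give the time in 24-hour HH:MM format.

05:27

1 September 2018 is a Saturday, so the first Sunday is September 2 and the third is September 16.
1 April 2019 is a Monday, so the first Saturday is April 6 and the fourth is April 27.
April 5, 2019 falls between 16 September 2018 and 27 April 2019, so daylight saving is in effect and Othal Coast is at UTC−04:00.
18:42 Othal Coast + 4h = 22:42 UTC.
1 November 2018 is a Thursday, so the first Sunday is November 4 and the second is November 11.
1 April 2019 is a Monday, so the first Friday is April 5.
At the standard offset (UTC+06:45), 22:42 UTC + 6h45m = 05:27 Othax District standard time (rolling into the next day, 6 April 2019).
The standard-time date in Othax District, April 6, 2019, is outside the daylight-saving period (11 November 2018 – 5 April 2019), so Othax District is on standard time, UTC+06:45.
22:42 UTC + 6h45m = 05:27 Othax District (rolling into the next day, 6 April 2019).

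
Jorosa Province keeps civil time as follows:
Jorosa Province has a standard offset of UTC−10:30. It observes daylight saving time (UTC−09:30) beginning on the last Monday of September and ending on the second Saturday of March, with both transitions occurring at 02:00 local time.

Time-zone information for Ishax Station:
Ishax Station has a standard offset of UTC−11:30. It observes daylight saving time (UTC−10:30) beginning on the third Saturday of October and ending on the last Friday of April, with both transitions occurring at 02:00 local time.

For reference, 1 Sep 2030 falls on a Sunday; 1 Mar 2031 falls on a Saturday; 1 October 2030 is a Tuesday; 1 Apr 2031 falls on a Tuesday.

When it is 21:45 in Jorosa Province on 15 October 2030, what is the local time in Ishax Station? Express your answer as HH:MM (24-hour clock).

19:45

1 September 2030 is a Sunday, so Mondays fall on 2, 9, 16, 23, 30; the last is September 30.
1 March 2031 is a Saturday, so the first Saturday is March 1 and the second is March 8.
Daylight saving runs 30 September 2030 – 8 March 2031; 15 October 2030 is inside that window, so Jorosa Province is at UTC−09:30.
21:45 Jorosa Province + 9h30m = 07:15 UTC (rolling into the next day, 16 October 2030).
1 October 2030 is a Tuesday, so the first Saturday is October 5 and the third is October 19.
1 April 2031 is a Tuesday, so Fridays fall on 4, 11, 18, 25; the last is April 25.
At the standard offset (UTC−11:30), 07:15 UTC − 11h30m = 19:45 Ishax Station standard time (rolling into the previous day, 15 October 2030).
The standard-time date in Ishax Station, 15 October 2030, does not fall between 19 October 2030 and 25 April 2031, so daylight saving is not in effect and Ishax Station is at UTC−11:30.
07:15 UTC − 11h30m = 19:45 Ishax Station (rolling into the previous day, 15 October 2030).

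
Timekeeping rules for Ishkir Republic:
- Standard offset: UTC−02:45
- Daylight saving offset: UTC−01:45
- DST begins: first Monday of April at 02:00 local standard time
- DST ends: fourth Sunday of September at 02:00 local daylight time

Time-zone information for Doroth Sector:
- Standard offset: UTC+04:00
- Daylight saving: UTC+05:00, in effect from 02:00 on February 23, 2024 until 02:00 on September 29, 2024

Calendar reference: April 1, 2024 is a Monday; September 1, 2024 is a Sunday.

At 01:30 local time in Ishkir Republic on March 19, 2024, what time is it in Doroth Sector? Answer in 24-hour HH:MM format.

1 April 2024 is a Monday, so the first Monday is April 1.
1 September 2024 is a Sunday, so the first Sunday is September 1 and the fourth is September 22.
Daylight saving runs 1 April – 22 September; March 19, 2024 is outside that window, so Ishkir Republic is on standard time at UTC−02:45.
01:30 Ishkir Republic + 2h45m = 04:15 UTC.
At the standard offset (UTC+04:00), 04:15 UTC + 4h = 08:15 Doroth Sector standard time.
The standard-time date in Doroth Sector, March 19, 2024, falls between 23 February and 29 September, so daylight saving is in effect and Doroth Sector is at UTC+05:00.
04:15 UTC + 5h = 09:15 Doroth Sector.

09:15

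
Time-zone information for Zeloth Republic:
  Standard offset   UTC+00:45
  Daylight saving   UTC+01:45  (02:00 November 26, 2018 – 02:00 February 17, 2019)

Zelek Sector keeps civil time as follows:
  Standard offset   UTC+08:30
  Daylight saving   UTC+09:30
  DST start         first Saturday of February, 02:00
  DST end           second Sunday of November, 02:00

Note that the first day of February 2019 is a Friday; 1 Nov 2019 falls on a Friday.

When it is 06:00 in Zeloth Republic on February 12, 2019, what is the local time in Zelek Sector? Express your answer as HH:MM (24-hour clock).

February 12, 2019 falls between 26 November 2018 and 17 February 2019, so daylight saving is in effect and Zeloth Republic is at UTC+01:45.
06:00 Zeloth Republic − 1h45m = 04:15 UTC.
1 February 2019 is a Friday, so the first Saturday is February 2.
1 November 2019 is a Friday, so the first Sunday is November 3 and the second is November 10.
At the standard offset (UTC+08:30), 04:15 UTC + 8h30m = 12:45 Zelek Sector standard time.
Daylight saving runs 2 February – 10 November; the standard-time date in Zelek Sector, February 12, 2019, is inside that window, so Zelek Sector is at UTC+09:30.
04:15 UTC + 9h30m = 13:45 Zelek Sector.

13:45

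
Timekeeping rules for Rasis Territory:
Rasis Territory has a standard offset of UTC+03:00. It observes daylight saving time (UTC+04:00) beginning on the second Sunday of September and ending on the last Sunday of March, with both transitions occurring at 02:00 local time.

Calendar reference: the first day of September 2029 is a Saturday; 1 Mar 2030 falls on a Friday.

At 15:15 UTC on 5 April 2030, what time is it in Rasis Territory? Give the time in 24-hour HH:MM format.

18:15

1 September 2029 is a Saturday, so the first Sunday is September 2 and the second is September 9.
1 March 2030 is a Friday, so Sundays fall on 3, 10, 17, 24, 31; the last is March 31.
At the standard offset (UTC+03:00), 15:15 UTC + 3h = 18:15 Rasis Territory standard time.
The standard-time date in Rasis Territory, 5 April 2030, is outside the daylight-saving period (9 September 2029 – 31 March 2030), so Rasis Territory is on standard time, UTC+03:00.
15:15 UTC + 3h = 18:15 local.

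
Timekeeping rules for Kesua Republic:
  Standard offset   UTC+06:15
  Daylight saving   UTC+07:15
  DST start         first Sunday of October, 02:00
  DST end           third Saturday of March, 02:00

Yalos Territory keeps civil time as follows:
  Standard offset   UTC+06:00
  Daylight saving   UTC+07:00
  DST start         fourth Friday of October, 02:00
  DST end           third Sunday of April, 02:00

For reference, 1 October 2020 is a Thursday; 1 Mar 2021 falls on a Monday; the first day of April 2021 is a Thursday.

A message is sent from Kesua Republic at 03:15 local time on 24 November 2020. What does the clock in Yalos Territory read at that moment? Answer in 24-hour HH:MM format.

03:00

1 October 2020 is a Thursday, so the first Sunday is October 4.
1 March 2021 is a Monday, so the first Saturday is March 6 and the third is March 20.
24 November 2020 falls between 4 October 2020 and 20 March 2021, so daylight saving is in effect and Kesua Republic is at UTC+07:15.
03:15 Kesua Republic − 7h15m = 20:00 UTC (rolling into the previous day, 23 November 2020).
1 October 2020 is a Thursday, so the first Friday is October 2 and the fourth is October 23.
1 April 2021 is a Thursday, so the first Sunday is April 4 and the third is April 18.
At the standard offset (UTC+06:00), 20:00 UTC + 6h = 02:00 Yalos Territory standard time (rolling into the next day, 24 November 2020).
Daylight saving runs 23 October 2020 – 18 April 2021; the standard-time date in Yalos Territory, 24 November 2020, is inside that window, so Yalos Territory is at UTC+07:00.
20:00 UTC + 7h = 03:00 Yalos Territory (rolling into the next day, 24 November 2020).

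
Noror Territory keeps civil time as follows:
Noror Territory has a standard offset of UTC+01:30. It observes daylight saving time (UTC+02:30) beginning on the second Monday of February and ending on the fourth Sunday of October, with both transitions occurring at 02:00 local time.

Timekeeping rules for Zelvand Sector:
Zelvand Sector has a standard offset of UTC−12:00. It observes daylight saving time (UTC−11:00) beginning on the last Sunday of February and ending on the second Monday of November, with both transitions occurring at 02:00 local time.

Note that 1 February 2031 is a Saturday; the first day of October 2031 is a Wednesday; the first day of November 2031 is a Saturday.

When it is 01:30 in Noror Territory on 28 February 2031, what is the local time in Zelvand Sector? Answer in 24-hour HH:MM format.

1 February 2031 is a Saturday, so the first Monday is February 3 and the second is February 10.
1 October 2031 is a Wednesday, so the first Sunday is October 5 and the fourth is October 26.
Daylight saving runs 10 February – 26 October; 28 February 2031 is inside that window, so Noror Territory is at UTC+02:30.
01:30 Noror Territory − 2h30m = 23:00 UTC (rolling into the previous day, 27 February 2031).
1 February 2031 is a Saturday, so Sundays fall on 2, 9, 16, 23; the last is February 23.
1 November 2031 is a Saturday, so the first Monday is November 3 and the second is November 10.
At the standard offset (UTC−12:00), 23:00 UTC − 12h = 11:00 Zelvand Sector standard time.
The standard-time date in Zelvand Sector, 27 February 2031, lies within the daylight-saving period (23 February – 10 November), so Zelvand Sector is on daylight time, UTC−11:00.
23:00 UTC − 11h = 12:00 Zelvand Sector.

12:00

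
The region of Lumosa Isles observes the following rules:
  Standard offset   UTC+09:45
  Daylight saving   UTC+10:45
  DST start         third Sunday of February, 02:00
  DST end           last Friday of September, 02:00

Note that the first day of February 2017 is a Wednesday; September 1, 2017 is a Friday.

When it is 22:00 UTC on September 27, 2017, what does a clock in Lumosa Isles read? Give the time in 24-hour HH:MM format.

1 February 2017 is a Wednesday, so the first Sunday is February 5 and the third is February 19.
1 September 2017 is a Friday, so Fridays fall on 1, 8, 15, 22, 29; the last is September 29.
At the standard offset (UTC+09:45), 22:00 UTC + 9h45m = 07:45 Lumosa Isles standard time (rolling into the next day, 28 September 2017).
The standard-time date in Lumosa Isles, September 28, 2017, falls between 19 February and 29 September, so daylight saving is in effect and Lumosa Isles is at UTC+10:45.
22:00 UTC + 10h45m = 08:45 local (rolling into the next day, 28 September 2017).

08:45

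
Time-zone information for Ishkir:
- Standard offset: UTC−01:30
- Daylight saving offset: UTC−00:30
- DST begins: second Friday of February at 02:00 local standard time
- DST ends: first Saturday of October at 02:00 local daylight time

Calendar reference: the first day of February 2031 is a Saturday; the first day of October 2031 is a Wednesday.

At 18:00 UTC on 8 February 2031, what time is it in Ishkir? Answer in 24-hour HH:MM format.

16:30

1 February 2031 is a Saturday, so the first Friday is February 7 and the second is February 14.
1 October 2031 is a Wednesday, so the first Saturday is October 4.
At the standard offset (UTC−01:30), 18:00 UTC − 1h30m = 16:30 Ishkir standard time.
The standard-time date in Ishkir, 8 February 2031, does not fall between 14 February and 4 October, so daylight saving is not in effect and Ishkir is at UTC−01:30.
18:00 UTC − 1h30m = 16:30 local.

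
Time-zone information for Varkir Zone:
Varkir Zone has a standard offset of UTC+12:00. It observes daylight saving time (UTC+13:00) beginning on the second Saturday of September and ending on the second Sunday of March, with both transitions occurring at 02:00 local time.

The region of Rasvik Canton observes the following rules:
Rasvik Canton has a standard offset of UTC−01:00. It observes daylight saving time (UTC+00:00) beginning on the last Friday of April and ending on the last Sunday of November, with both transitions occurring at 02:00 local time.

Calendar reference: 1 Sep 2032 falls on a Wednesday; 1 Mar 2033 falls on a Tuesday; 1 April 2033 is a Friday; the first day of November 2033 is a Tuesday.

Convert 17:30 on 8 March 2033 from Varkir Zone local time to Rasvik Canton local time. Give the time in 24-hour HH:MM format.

1 September 2032 is a Wednesday, so the first Saturday is September 4 and the second is September 11.
1 March 2033 is a Tuesday, so the first Sunday is March 6 and the second is March 13.
8 March 2033 lies within the daylight-saving period (11 September 2032 – 13 March 2033), so Varkir Zone is on daylight time, UTC+13:00.
17:30 Varkir Zone − 13h = 04:30 UTC.
1 April 2033 is a Friday, so Fridays fall on 1, 8, 15, 22, 29; the last is April 29.
1 November 2033 is a Tuesday, so Sundays fall on 6, 13, 20, 27; the last is November 27.
At the standard offset (UTC−01:00), 04:30 UTC − 1h = 03:30 Rasvik Canton standard time.
The standard-time date in Rasvik Canton, 8 March 2033, does not fall between 29 April and 27 November, so daylight saving is not in effect and Rasvik Canton is at UTC−01:00.
04:30 UTC − 1h = 03:30 Rasvik Canton.

03:30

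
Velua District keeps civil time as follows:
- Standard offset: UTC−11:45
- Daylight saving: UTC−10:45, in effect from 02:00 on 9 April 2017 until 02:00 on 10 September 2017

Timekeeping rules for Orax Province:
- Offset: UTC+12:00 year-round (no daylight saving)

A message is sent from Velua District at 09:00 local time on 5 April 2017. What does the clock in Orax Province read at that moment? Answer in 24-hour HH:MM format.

5 April 2017 does not fall between 9 April and 10 September, so daylight saving is not in effect and Velua District is at UTC−11:45.
09:00 Velua District + 11h45m = 20:45 UTC.
Orax Province has no daylight saving, so its offset is UTC+12:00 year-round.
20:45 UTC + 12h = 08:45 Orax Province (rolling into the next day, 6 April 2017).

08:45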